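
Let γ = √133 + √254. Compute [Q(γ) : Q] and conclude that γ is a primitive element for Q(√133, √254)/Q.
[Q(γ) : Q] = 4 (equivalently, Q(γ) = Q(√133, √254))

Obviously Q(γ) ⊆ Q(√133, √254), and [Q(√133, √254):Q] = 4 (since 133, 254 are distinct squarefree integers > 1 with 33782 not a perfect square). To show equality we compute the minimal polynomial of γ. From γ = √133 + √254: γ^2 = 133 + 2√(33782) + 254 = 387 + 2√(33782), so γ^2 - 387 = 2√(33782); squaring, (γ^2 - 387)^2 = 4·33782, i.e. γ^4 - 774γ^2 + 149769 - 135128 = 0, i.e. γ^4 - 774γ^2 + 14641 = 0. So γ is a root of x^4 - 774x^2 + 14641. This polynomial is irreducible over Q: it has no rational root (each ±√133 ± √254 is irrational), and any factorization into two quadratics over Q would force √(33782) ∈ Q (pairing opposite roots) or √133, √254 ∈ Q (other pairings), all impossible. Hence [Q(γ):Q] = 4 = [Q(√133, √254):Q], so Q(γ) = Q(√133, √254).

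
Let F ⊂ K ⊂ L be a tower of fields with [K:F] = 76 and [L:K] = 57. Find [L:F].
[L:F] = 4332

The tower law says that for any tower of field extensions F ⊂ K ⊂ L with finite degrees, [L:F] = [L:K] · [K:F]. Here this gives [L:F] = 57 · 76 = 4332.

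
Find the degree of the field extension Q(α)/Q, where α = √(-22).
[Q(α):Q] = 2

[Q(α):Q] equals the degree of the minimal polynomial of α. Here α^2 = -22 and x^2 + 22 is irreducible (d = -22 is squarefree, ≠ 1, hence not a square), so deg(m_α) = 2. Thus [Q(α):Q] = 2.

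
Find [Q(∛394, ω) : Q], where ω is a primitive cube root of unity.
[Q(∛394, ω) : Q] = 6

[Q(∛394):Q] = 3 (min poly x^3 - 394, irreducible since 394 is not a perfect cube). [Q(ω):Q] = 2 (min poly x^2 + x + 1). Since Q(∛394) ⊂ R and ω ∉ R, we have ω ∉ Q(∛394), so x^2 + x + 1 remains irreducible over Q(∛394) and [Q(∛394, ω) : Q(∛394)] = 2. By the tower law, [Q(∛394, ω) : Q] = 3 · 2 = 6. (In fact Q(∛394, ω) is the splitting field of x^3 - 394 over Q.)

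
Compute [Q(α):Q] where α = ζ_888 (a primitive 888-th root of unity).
[Q(α):Q] = 288

The minimal polynomial of ζ_888 over Q is the 888-th cyclotomic polynomial Φ_888(x), which is irreducible over Q and has degree φ(888) = 288. Hence [Q(α):Q] = φ(888) = 288.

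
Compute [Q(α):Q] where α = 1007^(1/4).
[Q(α):Q] = 4

α is a root of x^4 - 1007. By Eisenstein's criterion at the prime p = 19 (which divides the constant term 1007 but p^2 = 361 does not, since 1007 is squarefree), x^4 - 1007 is irreducible over Q. Hence [Q(α):Q] = 4.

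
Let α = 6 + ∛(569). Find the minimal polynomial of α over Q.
m_α(x) = x^3 - 18x^2 + 108x - 785

Set β = α - 6 = ∛(569), so β^3 = 569. Then (α - 6)^3 - 569 = 0, i.e. α is a root of g(x) = (x - 6)^3 - 569 = x^3 - 18x^2 + 108x - 785. Since g(x) = h(x - 6) where h(x) = x^3 - 569, and h is irreducible over Q (because 569 is not a perfect cube, so h has no rational root, and a monic cubic with no rational root is irreducible), g is also irreducible (irreducibility is preserved under the substitution x → x - 6). Hence m_α(x) = x^3 - 18x^2 + 108x - 785.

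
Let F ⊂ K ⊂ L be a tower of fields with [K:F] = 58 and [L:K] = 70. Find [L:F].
[L:F] = 4060

The tower law says that for any tower of field extensions F ⊂ K ⊂ L with finite degrees, [L:F] = [L:K] · [K:F]. Here this gives [L:F] = 70 · 58 = 4060.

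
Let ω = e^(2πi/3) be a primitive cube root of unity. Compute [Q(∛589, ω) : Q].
[Q(∛589, ω) : Q] = 6

[Q(∛589):Q] = 3 (min poly x^3 - 589, irreducible since 589 is not a perfect cube). [Q(ω):Q] = 2 (min poly x^2 + x + 1). Since Q(∛589) ⊂ R and ω ∉ R, we have ω ∉ Q(∛589), so x^2 + x + 1 remains irreducible over Q(∛589) and [Q(∛589, ω) : Q(∛589)] = 2. By the tower law, [Q(∛589, ω) : Q] = 3 · 2 = 6. (In fact Q(∛589, ω) is the splitting field of x^3 - 589 over Q.)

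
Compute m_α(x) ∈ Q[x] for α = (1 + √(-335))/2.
m_α(x) = x^2 - x + 84

From 2α - 1 = √(-335), squaring gives (2α - 1)^2 = -335, i.e. 4α^2 - 4α + 1 = -335, so α^2 - α + (1 + 335)/4 = 0. Since -335 ≡ 1 (mod 4), (1 + 335)/4 = 84 ∈ Z. The polynomial x^2 - x + 84 has discriminant 1 - 4·(84) = -335, which is not a perfect square in Q (d = -335 is squarefree and ≠ 1), so x^2 - x + 84 is irreducible over Q. It is the minimal polynomial of α.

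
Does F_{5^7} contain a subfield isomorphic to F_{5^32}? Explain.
No: F_{5^32} is not a subfield of F_{5^7}

F_{p^m} embeds in F_{p^n} iff m | n. Here 32 ∤ 7 (since 7 = 0·32 + 7 with remainder 7 ≠ 0), so F_{5^32} is not a subfield of F_{5^7}. Equivalently: if it were, the tower law would give 32 = [F_{5^32}:F_5] dividing [F_{5^7}:F_5] = 7, contradiction.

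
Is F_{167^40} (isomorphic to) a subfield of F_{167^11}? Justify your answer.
No: F_{167^40} is not a subfield of F_{167^11}

F_{p^m} embeds in F_{p^n} iff m | n. Here 40 ∤ 11 (since 11 = 0·40 + 11 with remainder 11 ≠ 0), so F_{167^40} is not a subfield of F_{167^11}. Equivalently: if it were, the tower law would give 40 = [F_{167^40}:F_167] dividing [F_{167^11}:F_167] = 11, contradiction.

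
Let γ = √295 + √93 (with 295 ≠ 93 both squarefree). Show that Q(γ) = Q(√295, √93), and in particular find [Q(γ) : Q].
[Q(γ) : Q] = 4 (equivalently, Q(γ) = Q(√295, √93))

Obviously Q(γ) ⊆ Q(√295, √93), and [Q(√295, √93):Q] = 4 (since 295, 93 are distinct squarefree integers > 1 with 27435 not a perfect square). To show equality we compute the minimal polynomial of γ. From γ = √295 + √93: γ^2 = 295 + 2√(27435) + 93 = 388 + 2√(27435), so γ^2 - 388 = 2√(27435); squaring, (γ^2 - 388)^2 = 4·27435, i.e. γ^4 - 776γ^2 + 150544 - 109740 = 0, i.e. γ^4 - 776γ^2 + 40804 = 0. So γ is a root of x^4 - 776x^2 + 40804. This polynomial is irreducible over Q: it has no rational root (each ±√295 ± √93 is irrational), and any factorization into two quadratics over Q would force √(27435) ∈ Q (pairing opposite roots) or √295, √93 ∈ Q (other pairings), all impossible. Hence [Q(γ):Q] = 4 = [Q(√295, √93):Q], so Q(γ) = Q(√295, √93).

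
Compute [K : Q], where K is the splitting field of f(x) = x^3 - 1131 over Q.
[K : Q] = 6

The roots of x^3 - 1131 are ∛1131, ω∛1131, ω^2∛1131 where ω = e^(2πi/3) is a primitive cube root of unity, so K = Q(∛1131, ω). Now [Q(∛1131):Q] = 3 (since 1131 is not a perfect cube, x^3 - 1131 is irreducible) and [Q(ω):Q] = 2. Both 2 and 3 divide [K:Q], and [K:Q] ≤ 3·2 = 6, so [K:Q] = 6. (Equivalently: Q(∛1131) ⊂ R but ω ∉ R, so [K : Q(∛1131)] = 2.)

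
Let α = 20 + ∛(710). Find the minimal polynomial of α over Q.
m_α(x) = x^3 - 60x^2 + 1200x - 8710

Set β = α - 20 = ∛(710), so β^3 = 710. Then (α - 20)^3 - 710 = 0, i.e. α is a root of g(x) = (x - 20)^3 - 710 = x^3 - 60x^2 + 1200x - 8710. Since g(x) = h(x - 20) where h(x) = x^3 - 710, and h is irreducible over Q (because 710 is not a perfect cube, so h has no rational root, and a monic cubic with no rational root is irreducible), g is also irreducible (irreducibility is preserved under the substitution x → x - 20). Hence m_α(x) = x^3 - 60x^2 + 1200x - 8710.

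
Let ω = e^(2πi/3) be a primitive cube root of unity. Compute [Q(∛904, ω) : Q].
[Q(∛904, ω) : Q] = 6

[Q(∛904):Q] = 3 (min poly x^3 - 904, irreducible since 904 is not a perfect cube). [Q(ω):Q] = 2 (min poly x^2 + x + 1). Since Q(∛904) ⊂ R and ω ∉ R, we have ω ∉ Q(∛904), so x^2 + x + 1 remains irreducible over Q(∛904) and [Q(∛904, ω) : Q(∛904)] = 2. By the tower law, [Q(∛904, ω) : Q] = 3 · 2 = 6. (In fact Q(∛904, ω) is the splitting field of x^3 - 904 over Q.)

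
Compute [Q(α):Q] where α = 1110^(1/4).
[Q(α):Q] = 4

α is a root of x^4 - 1110. By Eisenstein's criterion at the prime p = 2 (which divides the constant term 1110 but p^2 = 4 does not, since 1110 is squarefree), x^4 - 1110 is irreducible over Q. Hence [Q(α):Q] = 4.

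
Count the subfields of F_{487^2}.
F_{487^2} has 2 subfields

The subfields of F_{p^n} are exactly the fields F_{p^d} for d | n (each is the fixed field of the unique index-d subgroup of Gal(F_{p^n}/F_p) ≅ Z/nZ). The divisors of n = 2 are {1, 2}, giving 2 subfields: F_{487^1}, F_{487^2}.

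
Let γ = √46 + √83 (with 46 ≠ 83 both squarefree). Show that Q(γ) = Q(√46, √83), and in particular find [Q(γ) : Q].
[Q(γ) : Q] = 4 (equivalently, Q(γ) = Q(√46, √83))

Obviously Q(γ) ⊆ Q(√46, √83), and [Q(√46, √83):Q] = 4 (since 46, 83 are distinct squarefree integers > 1 with 3818 not a perfect square). To show equality we compute the minimal polynomial of γ. From γ = √46 + √83: γ^2 = 46 + 2√(3818) + 83 = 129 + 2√(3818), so γ^2 - 129 = 2√(3818); squaring, (γ^2 - 129)^2 = 4·3818, i.e. γ^4 - 258γ^2 + 16641 - 15272 = 0, i.e. γ^4 - 258γ^2 + 1369 = 0. So γ is a root of x^4 - 258x^2 + 1369. This polynomial is irreducible over Q: it has no rational root (each ±√46 ± √83 is irrational), and any factorization into two quadratics over Q would force √(3818) ∈ Q (pairing opposite roots) or √46, √83 ∈ Q (other pairings), all impossible. Hence [Q(γ):Q] = 4 = [Q(√46, √83):Q], so Q(γ) = Q(√46, √83).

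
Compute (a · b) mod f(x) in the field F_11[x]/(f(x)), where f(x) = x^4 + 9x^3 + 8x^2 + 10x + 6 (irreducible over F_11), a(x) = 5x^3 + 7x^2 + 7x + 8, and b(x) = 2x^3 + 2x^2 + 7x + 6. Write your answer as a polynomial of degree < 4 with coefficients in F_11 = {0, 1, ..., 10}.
a · b ≡ 8x^3 + 7x^2 + 4x + 7 (mod f(x))

Multiply in F_11[x]: a(x)·b(x) = (5x^3 + 7x^2 + 7x + 8)·(2x^3 + 2x^2 + 7x + 6) = 10x^6 + 2x^5 + 8x^4 + 10x^3 + 8x^2 + 10x + 4. This has degree ≥ 4, so divide by f(x) over F_11: 10x^6 + 2x^5 + 8x^4 + 10x^3 + 8x^2 + 10x + 4 = (10x^2 + 5)·(x^4 + 9x^3 + 8x^2 + 10x + 6) + (8x^3 + 7x^2 + 4x + 7). Hence a·b ≡ 8x^3 + 7x^2 + 4x + 7 (mod f). (F_11[x]/(f) is a field with 11^4 = 14641 elements since f is irreducible of degree 4.)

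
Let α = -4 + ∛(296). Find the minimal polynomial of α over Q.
m_α(x) = x^3 + 12x^2 + 48x - 232

Set β = α + 4 = ∛(296), so β^3 = 296. Then (α + 4)^3 - 296 = 0, i.e. α is a root of g(x) = (x + 4)^3 - 296 = x^3 + 12x^2 + 48x - 232. Since g(x) = h(x + 4) where h(x) = x^3 - 296, and h is irreducible over Q (because 296 is not a perfect cube, so h has no rational root, and a monic cubic with no rational root is irreducible), g is also irreducible (irreducibility is preserved under the substitution x → x + 4). Hence m_α(x) = x^3 + 12x^2 + 48x - 232.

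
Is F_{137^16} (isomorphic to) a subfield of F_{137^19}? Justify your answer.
No: F_{137^16} is not a subfield of F_{137^19}

F_{p^m} embeds in F_{p^n} iff m | n. Here 16 ∤ 19 (since 19 = 1·16 + 3 with remainder 3 ≠ 0), so F_{137^16} is not a subfield of F_{137^19}. Equivalently: if it were, the tower law would give 16 = [F_{137^16}:F_137] dividing [F_{137^19}:F_137] = 19, contradiction.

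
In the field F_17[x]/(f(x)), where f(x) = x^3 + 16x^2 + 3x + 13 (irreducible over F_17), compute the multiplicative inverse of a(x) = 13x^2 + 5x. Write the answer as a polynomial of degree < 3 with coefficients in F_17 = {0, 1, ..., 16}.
a(x)^(-1) ≡ x^2 + 14x + 11 (mod f(x))

Since f is irreducible over F_17, F_17[x]/(f) is a field and a(x) ≠ 0 has an inverse. Apply the extended Euclidean algorithm to f(x) and a(x) in F_17[x]: f(x) = (4x + 1)·a(x) + (15x + 13);  a(x) = (2x + 2)·(15x + 13) + (8). The last nonzero remainder is the constant 8 = gcd(f, a) in F_17. Back-substituting through the division chain expresses 8 = s(x)·a(x) + t(x)·f(x) with s(x) ≡ 8x^2 + 10x + 3 (mod f), so (8x^2 + 10x + 3)·a(x) ≡ 8 (mod f). Multiplying by 8^(-1) ≡ 15 in F_17 gives a(x)^(-1) ≡ 15·(8x^2 + 10x + 3) ≡ x^2 + 14x + 11 (mod f). Check: (13x^2 + 5x)·(x^2 + 14x + 11) = 13x^4 + 9x^2 + 4x ≡ 1 (mod x^3 + 16x^2 + 3x + 13).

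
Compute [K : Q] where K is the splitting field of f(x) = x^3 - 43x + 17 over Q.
[K : Q] = 6

By the rational root test, any rational root of the monic integer polynomial f(x) = x^3 - 43x + 17 must be an integer dividing the constant term 17, i.e. one of ±{1, 17}. Evaluating: f(1) = -25, f(-1) = 59, f(17) = 4199, f(-17) = -4165; none is 0, so f has no rational root and is therefore irreducible over Q (a cubic with no linear factor over a field is irreducible). For an irreducible cubic, the Galois group is A_3 or S_3 according as the discriminant disc(f) = -4a^3 - 27b^2 = -4·(-43)^3 - 27·(17)^2 = 310225 is or is not a square in Q. Here disc(f) = 310225 is not a perfect square in Q, so the Galois group of f over Q is not contained in A_3 and must be all of S_3. The splitting field has degree |S_3| = 6 over Q, so [K : Q] = 6.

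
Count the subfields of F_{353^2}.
F_{353^2} has 2 subfields

The subfields of F_{p^n} are exactly the fields F_{p^d} for d | n (each is the fixed field of the unique index-d subgroup of Gal(F_{p^n}/F_p) ≅ Z/nZ). The divisors of n = 2 are {1, 2}, giving 2 subfields: F_{353^1}, F_{353^2}.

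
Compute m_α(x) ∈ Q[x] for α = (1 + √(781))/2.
m_α(x) = x^2 - x - 195

From 2α - 1 = √(781), squaring gives (2α - 1)^2 = 781, i.e. 4α^2 - 4α + 1 = 781, so α^2 - α + (1 - 781)/4 = 0. Since 781 ≡ 1 (mod 4), (1 - 781)/4 = -195 ∈ Z. The polynomial x^2 - x - 195 has discriminant 1 - 4·(-195) = 781, which is not a perfect square in Q (d = 781 is squarefree and ≠ 1), so x^2 - x - 195 is irreducible over Q. It is the minimal polynomial of α.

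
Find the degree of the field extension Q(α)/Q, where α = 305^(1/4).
[Q(α):Q] = 4

α is a root of x^4 - 305. By Eisenstein's criterion at the prime p = 5 (which divides the constant term 305 but p^2 = 25 does not, since 305 is squarefree), x^4 - 305 is irreducible over Q. Hence [Q(α):Q] = 4.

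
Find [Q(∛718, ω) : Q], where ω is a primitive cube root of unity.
[Q(∛718, ω) : Q] = 6

[Q(∛718):Q] = 3 (min poly x^3 - 718, irreducible since 718 is not a perfect cube). [Q(ω):Q] = 2 (min poly x^2 + x + 1). Since Q(∛718) ⊂ R and ω ∉ R, we have ω ∉ Q(∛718), so x^2 + x + 1 remains irreducible over Q(∛718) and [Q(∛718, ω) : Q(∛718)] = 2. By the tower law, [Q(∛718, ω) : Q] = 3 · 2 = 6. (In fact Q(∛718, ω) is the splitting field of x^3 - 718 over Q.)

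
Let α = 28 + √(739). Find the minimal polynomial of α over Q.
m_α(x) = x^2 - 56x + 45

From α - 28 = √(739), squaring gives (α - 28)^2 = 739, i.e. α^2 - 56α + 784 = 739, so α^2 - 56α + 45 = 0. The discriminant of x^2 - 56x + 45 is (-56)^2 - 4·(45) = 3136 - 180 = 2956, and 4·(739) is not a perfect square in Q since 739 is squarefree and ≠ 1. Hence x^2 - 56x + 45 is irreducible over Q and is the minimal polynomial of α.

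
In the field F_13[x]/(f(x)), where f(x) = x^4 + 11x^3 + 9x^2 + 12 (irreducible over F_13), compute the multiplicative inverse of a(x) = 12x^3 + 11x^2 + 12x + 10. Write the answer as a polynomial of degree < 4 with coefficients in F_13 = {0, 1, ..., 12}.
a(x)^(-1) ≡ 12x^3 + 7x^2 + 9x + 9 (mod f(x))

Since f is irreducible over F_13, F_13[x]/(f) is a field and a(x) ≠ 0 has an inverse. Apply the extended Euclidean algorithm to f(x) and a(x) in F_13[x]: f(x) = (12x + 4)·a(x) + (3x^2 + x + 11);  a(x) = (4x + 11)·(3x^2 + x + 11) + (9x + 6);  (3x^2 + x + 11) = (9x + 10)·(9x + 6) + (3). The last nonzero remainder is the constant 3 = gcd(f, a) in F_13. Back-substituting through the division chain expresses 3 = s(x)·a(x) + t(x)·f(x) with s(x) ≡ 10x^3 + 8x^2 + x + 1 (mod f), so (10x^3 + 8x^2 + x + 1)·a(x) ≡ 3 (mod f). Multiplying by 3^(-1) ≡ 9 in F_13 gives a(x)^(-1) ≡ 9·(10x^3 + 8x^2 + x + 1) ≡ 12x^3 + 7x^2 + 9x + 9 (mod f). Check: (12x^3 + 11x^2 + 12x + 10)·(12x^3 + 7x^2 + 9x + 9) = x^6 + 8x^5 + 4x^4 + 8x^3 + 4x^2 + 3x + 12 ≡ 1 (mod x^4 + 11x^3 + 9x^2 + 12).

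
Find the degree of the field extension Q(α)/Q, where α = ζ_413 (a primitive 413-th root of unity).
[Q(α):Q] = 348

The minimal polynomial of ζ_413 over Q is the 413-th cyclotomic polynomial Φ_413(x), which is irreducible over Q and has degree φ(413) = 348. Hence [Q(α):Q] = φ(413) = 348.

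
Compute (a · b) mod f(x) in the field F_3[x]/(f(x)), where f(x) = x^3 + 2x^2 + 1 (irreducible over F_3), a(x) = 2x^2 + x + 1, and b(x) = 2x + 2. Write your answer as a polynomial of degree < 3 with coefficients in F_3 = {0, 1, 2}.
a · b ≡ x^2 + x + 1 (mod f(x))

Multiply in F_3[x]: a(x)·b(x) = (2x^2 + x + 1)·(2x + 2) = x^3 + x + 2. This has degree ≥ 3, so divide by f(x) over F_3: x^3 + x + 2 = (1)·(x^3 + 2x^2 + 1) + (x^2 + x + 1). Hence a·b ≡ x^2 + x + 1 (mod f). (F_3[x]/(f) is a field with 3^3 = 27 elements since f is irreducible of degree 3.)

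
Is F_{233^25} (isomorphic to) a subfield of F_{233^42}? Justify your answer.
No: F_{233^25} is not a subfield of F_{233^42}

F_{p^m} embeds in F_{p^n} iff m | n. Here 25 ∤ 42 (since 42 = 1·25 + 17 with remainder 17 ≠ 0), so F_{233^25} is not a subfield of F_{233^42}. Equivalently: if it were, the tower law would give 25 = [F_{233^25}:F_233] dividing [F_{233^42}:F_233] = 42, contradiction.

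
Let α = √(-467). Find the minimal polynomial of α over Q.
m_α(x) = x^2 + 467

α satisfies α^2 + 467 = 0, so x^2 + 467 annihilates α. Since d = -467 is squarefree and ≠ 1, it is not a perfect square in Q, so x^2 + 467 has no rational root and is therefore irreducible over Q (a degree-2 polynomial over a field is irreducible iff it has no root). Hence m_α(x) = x^2 + 467.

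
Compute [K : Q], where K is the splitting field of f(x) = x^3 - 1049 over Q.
[K : Q] = 6

The roots of x^3 - 1049 are ∛1049, ω∛1049, ω^2∛1049 where ω = e^(2πi/3) is a primitive cube root of unity, so K = Q(∛1049, ω). Now [Q(∛1049):Q] = 3 (since 1049 is not a perfect cube, x^3 - 1049 is irreducible) and [Q(ω):Q] = 2. Both 2 and 3 divide [K:Q], and [K:Q] ≤ 3·2 = 6, so [K:Q] = 6. (Equivalently: Q(∛1049) ⊂ R but ω ∉ R, so [K : Q(∛1049)] = 2.)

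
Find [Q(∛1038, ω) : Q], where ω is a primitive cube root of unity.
[Q(∛1038, ω) : Q] = 6

[Q(∛1038):Q] = 3 (min poly x^3 - 1038, irreducible since 1038 is not a perfect cube). [Q(ω):Q] = 2 (min poly x^2 + x + 1). Since Q(∛1038) ⊂ R and ω ∉ R, we have ω ∉ Q(∛1038), so x^2 + x + 1 remains irreducible over Q(∛1038) and [Q(∛1038, ω) : Q(∛1038)] = 2. By the tower law, [Q(∛1038, ω) : Q] = 3 · 2 = 6. (In fact Q(∛1038, ω) is the splitting field of x^3 - 1038 over Q.)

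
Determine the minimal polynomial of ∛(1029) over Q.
m_α(x) = x^3 - 1029

α satisfies α^3 = 1029, so x^3 - 1029 annihilates α. By the rational root test, a rational root p/q (in lowest terms) of x^3 - 1029 would satisfy p^3 = 1029 q^3, forcing q = 1 and p^3 = 1029; but 1029 is not a perfect cube, contradiction. A monic cubic over Q with no rational root is irreducible (any nontrivial factorization would include a linear factor). Hence x^3 - 1029 is the minimal polynomial of α, and in particular [Q(α):Q] = 3.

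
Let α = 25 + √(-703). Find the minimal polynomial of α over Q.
m_α(x) = x^2 - 50x + 1328

From α - 25 = √(-703), squaring gives (α - 25)^2 = -703, i.e. α^2 - 50α + 625 = -703, so α^2 - 50α + 1328 = 0. The discriminant of x^2 - 50x + 1328 is (-50)^2 - 4·(1328) = 2500 - 5312 = -2812, and 4·(-703) is not a perfect square in Q since -703 is squarefree and ≠ 1. Hence x^2 - 50x + 1328 is irreducible over Q and is the minimal polynomial of α.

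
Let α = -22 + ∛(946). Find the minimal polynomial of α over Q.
m_α(x) = x^3 + 66x^2 + 1452x + 9702

Set β = α + 22 = ∛(946), so β^3 = 946. Then (α + 22)^3 - 946 = 0, i.e. α is a root of g(x) = (x + 22)^3 - 946 = x^3 + 66x^2 + 1452x + 9702. Since g(x) = h(x + 22) where h(x) = x^3 - 946, and h is irreducible over Q (because 946 is not a perfect cube, so h has no rational root, and a monic cubic with no rational root is irreducible), g is also irreducible (irreducibility is preserved under the substitution x → x + 22). Hence m_α(x) = x^3 + 66x^2 + 1452x + 9702.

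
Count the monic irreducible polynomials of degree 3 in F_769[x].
There are 151585280 monic irreducible polynomials of degree 3 over F_769

Each element of F_{769^3} that lies in no proper subfield is a root of exactly one monic irreducible of degree 3 over F_769, and each such polynomial has 3 distinct roots in F_{769^3}. By Möbius inversion the count is N_769(3) = (1/3) Σ_{d|3} μ(3/d) · 769^d = (1/3)(μ(3)·769^1 + μ(1)·769^3) = 454755840/3 = 151585280.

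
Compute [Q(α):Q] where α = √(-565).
[Q(α):Q] = 2

[Q(α):Q] equals the degree of the minimal polynomial of α. Here α^2 = -565 and x^2 + 565 is irreducible (d = -565 is squarefree, ≠ 1, hence not a square), so deg(m_α) = 2. Thus [Q(α):Q] = 2.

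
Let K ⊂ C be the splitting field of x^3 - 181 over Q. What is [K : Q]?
[K : Q] = 6

The roots of x^3 - 181 are ∛181, ω∛181, ω^2∛181 where ω = e^(2πi/3) is a primitive cube root of unity, so K = Q(∛181, ω). Now [Q(∛181):Q] = 3 (since 181 is not a perfect cube, x^3 - 181 is irreducible) and [Q(ω):Q] = 2. Both 2 and 3 divide [K:Q], and [K:Q] ≤ 3·2 = 6, so [K:Q] = 6. (Equivalently: Q(∛181) ⊂ R but ω ∉ R, so [K : Q(∛181)] = 2.)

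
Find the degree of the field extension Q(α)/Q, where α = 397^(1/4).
[Q(α):Q] = 4

α is a root of x^4 - 397. By Eisenstein's criterion at the prime p = 397 (which divides the constant term 397 but p^2 = 157609 does not, since 397 is squarefree), x^4 - 397 is irreducible over Q. Hence [Q(α):Q] = 4.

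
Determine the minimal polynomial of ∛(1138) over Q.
m_α(x) = x^3 - 1138

α satisfies α^3 = 1138, so x^3 - 1138 annihilates α. By the rational root test, a rational root p/q (in lowest terms) of x^3 - 1138 would satisfy p^3 = 1138 q^3, forcing q = 1 and p^3 = 1138; but 1138 is not a perfect cube, contradiction. A monic cubic over Q with no rational root is irreducible (any nontrivial factorization would include a linear factor). Hence x^3 - 1138 is the minimal polynomial of α, and in particular [Q(α):Q] = 3.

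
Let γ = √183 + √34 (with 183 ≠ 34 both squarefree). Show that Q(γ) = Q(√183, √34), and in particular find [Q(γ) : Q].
[Q(γ) : Q] = 4 (equivalently, Q(γ) = Q(√183, √34))

Obviously Q(γ) ⊆ Q(√183, √34), and [Q(√183, √34):Q] = 4 (since 183, 34 are distinct squarefree integers > 1 with 6222 not a perfect square). To show equality we compute the minimal polynomial of γ. From γ = √183 + √34: γ^2 = 183 + 2√(6222) + 34 = 217 + 2√(6222), so γ^2 - 217 = 2√(6222); squaring, (γ^2 - 217)^2 = 4·6222, i.e. γ^4 - 434γ^2 + 47089 - 24888 = 0, i.e. γ^4 - 434γ^2 + 22201 = 0. So γ is a root of x^4 - 434x^2 + 22201. This polynomial is irreducible over Q: it has no rational root (each ±√183 ± √34 is irrational), and any factorization into two quadratics over Q would force √(6222) ∈ Q (pairing opposite roots) or √183, √34 ∈ Q (other pairings), all impossible. Hence [Q(γ):Q] = 4 = [Q(√183, √34):Q], so Q(γ) = Q(√183, √34).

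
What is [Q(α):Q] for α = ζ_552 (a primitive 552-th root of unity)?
[Q(α):Q] = 176

The minimal polynomial of ζ_552 over Q is the 552-th cyclotomic polynomial Φ_552(x), which is irreducible over Q and has degree φ(552) = 176. Hence [Q(α):Q] = φ(552) = 176.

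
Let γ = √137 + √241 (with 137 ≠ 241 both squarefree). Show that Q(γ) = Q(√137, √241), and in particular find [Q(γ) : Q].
[Q(γ) : Q] = 4 (equivalently, Q(γ) = Q(√137, √241))

Obviously Q(γ) ⊆ Q(√137, √241), and [Q(√137, √241):Q] = 4 (since 137, 241 are distinct squarefree integers > 1 with 33017 not a perfect square). To show equality we compute the minimal polynomial of γ. From γ = √137 + √241: γ^2 = 137 + 2√(33017) + 241 = 378 + 2√(33017), so γ^2 - 378 = 2√(33017); squaring, (γ^2 - 378)^2 = 4·33017, i.e. γ^4 - 756γ^2 + 142884 - 132068 = 0, i.e. γ^4 - 756γ^2 + 10816 = 0. So γ is a root of x^4 - 756x^2 + 10816. This polynomial is irreducible over Q: it has no rational root (each ±√137 ± √241 is irrational), and any factorization into two quadratics over Q would force √(33017) ∈ Q (pairing opposite roots) or √137, √241 ∈ Q (other pairings), all impossible. Hence [Q(γ):Q] = 4 = [Q(√137, √241):Q], so Q(γ) = Q(√137, √241).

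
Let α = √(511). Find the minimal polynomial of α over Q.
m_α(x) = x^2 - 511

α satisfies α^2 - 511 = 0, so x^2 - 511 annihilates α. Since d = 511 is squarefree and ≠ 1, it is not a perfect square in Q, so x^2 - 511 has no rational root and is therefore irreducible over Q (a degree-2 polynomial over a field is irreducible iff it has no root). Hence m_α(x) = x^2 - 511.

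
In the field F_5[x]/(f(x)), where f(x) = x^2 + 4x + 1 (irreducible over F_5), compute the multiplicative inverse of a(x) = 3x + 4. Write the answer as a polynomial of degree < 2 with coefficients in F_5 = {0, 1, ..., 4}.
a(x)^(-1) ≡ x + 1 (mod f(x))

Since f is irreducible over F_5, F_5[x]/(f) is a field and a(x) ≠ 0 has an inverse. Apply the extended Euclidean algorithm to f(x) and a(x) in F_5[x]: f(x) = (2x + 2)·a(x) + (3). The last nonzero remainder is the constant 3 = gcd(f, a) in F_5. Back-substituting through the division chain expresses 3 = s(x)·a(x) + t(x)·f(x) with s(x) ≡ 3x + 3 (mod f), so (3x + 3)·a(x) ≡ 3 (mod f). Multiplying by 3^(-1) ≡ 2 in F_5 gives a(x)^(-1) ≡ 2·(3x + 3) ≡ x + 1 (mod f). Check: (3x + 4)·(x + 1) = 3x^2 + 2x + 4 ≡ 1 (mod x^2 + 4x + 1).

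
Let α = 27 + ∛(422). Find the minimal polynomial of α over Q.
m_α(x) = x^3 - 81x^2 + 2187x - 20105

Set β = α - 27 = ∛(422), so β^3 = 422. Then (α - 27)^3 - 422 = 0, i.e. α is a root of g(x) = (x - 27)^3 - 422 = x^3 - 81x^2 + 2187x - 20105. Since g(x) = h(x - 27) where h(x) = x^3 - 422, and h is irreducible over Q (because 422 is not a perfect cube, so h has no rational root, and a monic cubic with no rational root is irreducible), g is also irreducible (irreducibility is preserved under the substitution x → x - 27). Hence m_α(x) = x^3 - 81x^2 + 2187x - 20105.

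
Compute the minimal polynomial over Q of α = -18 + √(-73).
m_α(x) = x^2 + 36x + 397

From α + 18 = √(-73), squaring gives (α + 18)^2 = -73, i.e. α^2 + 36α + 324 = -73, so α^2 + 36α + 397 = 0. The discriminant of x^2 + 36x + 397 is (36)^2 - 4·(397) = 1296 - 1588 = -292, and 4·(-73) is not a perfect square in Q since -73 is squarefree and ≠ 1. Hence x^2 + 36x + 397 is irreducible over Q and is the minimal polynomial of α.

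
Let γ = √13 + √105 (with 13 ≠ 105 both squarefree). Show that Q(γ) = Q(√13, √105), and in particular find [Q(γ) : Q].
[Q(γ) : Q] = 4 (equivalently, Q(γ) = Q(√13, √105))

Obviously Q(γ) ⊆ Q(√13, √105), and [Q(√13, √105):Q] = 4 (since 13, 105 are distinct squarefree integers > 1 with 1365 not a perfect square). To show equality we compute the minimal polynomial of γ. From γ = √13 + √105: γ^2 = 13 + 2√(1365) + 105 = 118 + 2√(1365), so γ^2 - 118 = 2√(1365); squaring, (γ^2 - 118)^2 = 4·1365, i.e. γ^4 - 236γ^2 + 13924 - 5460 = 0, i.e. γ^4 - 236γ^2 + 8464 = 0. So γ is a root of x^4 - 236x^2 + 8464. This polynomial is irreducible over Q: it has no rational root (each ±√13 ± √105 is irrational), and any factorization into two quadratics over Q would force √(1365) ∈ Q (pairing opposite roots) or √13, √105 ∈ Q (other pairings), all impossible. Hence [Q(γ):Q] = 4 = [Q(√13, √105):Q], so Q(γ) = Q(√13, √105).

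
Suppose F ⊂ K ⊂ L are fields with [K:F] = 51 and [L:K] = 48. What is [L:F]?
[L:F] = 2448

The tower law says that for any tower of field extensions F ⊂ K ⊂ L with finite degrees, [L:F] = [L:K] · [K:F]. Here this gives [L:F] = 48 · 51 = 2448.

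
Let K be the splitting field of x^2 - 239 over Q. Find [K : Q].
[K : Q] = 2

f(x) = x^2 - 239 factors as (x - √239)(x + √239). The splitting field is K = Q(√239). Since 239 is squarefree and > 1, it is not a perfect square, so x^2 - 239 is irreducible over Q and [Q(√239) : Q] = 2. Hence [K : Q] = 2.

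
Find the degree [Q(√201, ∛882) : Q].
[Q(√201, ∛882) : Q] = 6

Let L = Q(√201, ∛882). Since Q(√201) ⊂ L and [Q(√201):Q] = 2, the tower law gives 2 | [L:Q]. Likewise Q(∛882) ⊂ L with [Q(∛882):Q] = 3 (because 882 is not a perfect cube), so 3 | [L:Q]. As gcd(2,3) = 1, [L:Q] is divisible by 6. Conversely L is generated over Q by √201 and ∛882, so [L:Q] ≤ 2·3 = 6. Therefore [Q(√201, ∛882) : Q] = 6.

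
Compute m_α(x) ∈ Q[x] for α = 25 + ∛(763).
m_α(x) = x^3 - 75x^2 + 1875x - 16388

Set β = α - 25 = ∛(763), so β^3 = 763. Then (α - 25)^3 - 763 = 0, i.e. α is a root of g(x) = (x - 25)^3 - 763 = x^3 - 75x^2 + 1875x - 16388. Since g(x) = h(x - 25) where h(x) = x^3 - 763, and h is irreducible over Q (because 763 is not a perfect cube, so h has no rational root, and a monic cubic with no rational root is irreducible), g is also irreducible (irreducibility is preserved under the substitution x → x - 25). Hence m_α(x) = x^3 - 75x^2 + 1875x - 16388.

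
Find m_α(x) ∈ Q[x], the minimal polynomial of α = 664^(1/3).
m_α(x) = x^3 - 664

α satisfies α^3 = 664, so x^3 - 664 annihilates α. By the rational root test, a rational root p/q (in lowest terms) of x^3 - 664 would satisfy p^3 = 664 q^3, forcing q = 1 and p^3 = 664; but 664 is not a perfect cube, contradiction. A monic cubic over Q with no rational root is irreducible (any nontrivial factorization would include a linear factor). Hence x^3 - 664 is the minimal polynomial of α, and in particular [Q(α):Q] = 3.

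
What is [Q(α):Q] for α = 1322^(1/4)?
[Q(α):Q] = 4

α is a root of x^4 - 1322. By Eisenstein's criterion at the prime p = 2 (which divides the constant term 1322 but p^2 = 4 does not, since 1322 is squarefree), x^4 - 1322 is irreducible over Q. Hence [Q(α):Q] = 4.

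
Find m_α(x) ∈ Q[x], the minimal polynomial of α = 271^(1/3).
m_α(x) = x^3 - 271

α satisfies α^3 = 271, so x^3 - 271 annihilates α. By the rational root test, a rational root p/q (in lowest terms) of x^3 - 271 would satisfy p^3 = 271 q^3, forcing q = 1 and p^3 = 271; but 271 is not a perfect cube, contradiction. A monic cubic over Q with no rational root is irreducible (any nontrivial factorization would include a linear factor). Hence x^3 - 271 is the minimal polynomial of α, and in particular [Q(α):Q] = 3.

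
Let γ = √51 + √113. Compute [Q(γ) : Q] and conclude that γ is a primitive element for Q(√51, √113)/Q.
[Q(γ) : Q] = 4 (equivalently, Q(γ) = Q(√51, √113))

Obviously Q(γ) ⊆ Q(√51, √113), and [Q(√51, √113):Q] = 4 (since 51, 113 are distinct squarefree integers > 1 with 5763 not a perfect square). To show equality we compute the minimal polynomial of γ. From γ = √51 + √113: γ^2 = 51 + 2√(5763) + 113 = 164 + 2√(5763), so γ^2 - 164 = 2√(5763); squaring, (γ^2 - 164)^2 = 4·5763, i.e. γ^4 - 328γ^2 + 26896 - 23052 = 0, i.e. γ^4 - 328γ^2 + 3844 = 0. So γ is a root of x^4 - 328x^2 + 3844. This polynomial is irreducible over Q: it has no rational root (each ±√51 ± √113 is irrational), and any factorization into two quadratics over Q would force √(5763) ∈ Q (pairing opposite roots) or √51, √113 ∈ Q (other pairings), all impossible. Hence [Q(γ):Q] = 4 = [Q(√51, √113):Q], so Q(γ) = Q(√51, √113).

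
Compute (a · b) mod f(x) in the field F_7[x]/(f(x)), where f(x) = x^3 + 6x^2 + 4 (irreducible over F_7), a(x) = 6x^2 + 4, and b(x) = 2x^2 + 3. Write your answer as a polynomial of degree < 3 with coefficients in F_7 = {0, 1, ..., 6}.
a · b ≡ 3x^2 + x + 6 (mod f(x))

Multiply in F_7[x]: a(x)·b(x) = (6x^2 + 4)·(2x^2 + 3) = 5x^4 + 5x^2 + 5. This has degree ≥ 3, so divide by f(x) over F_7: 5x^4 + 5x^2 + 5 = (5x + 5)·(x^3 + 6x^2 + 4) + (3x^2 + x + 6). Hence a·b ≡ 3x^2 + x + 6 (mod f). (F_7[x]/(f) is a field with 7^3 = 343 elements since f is irreducible of degree 3.)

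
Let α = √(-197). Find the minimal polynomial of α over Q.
m_α(x) = x^2 + 197

α satisfies α^2 + 197 = 0, so x^2 + 197 annihilates α. Since d = -197 is squarefree and ≠ 1, it is not a perfect square in Q, so x^2 + 197 has no rational root and is therefore irreducible over Q (a degree-2 polynomial over a field is irreducible iff it has no root). Hence m_α(x) = x^2 + 197.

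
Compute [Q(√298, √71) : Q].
[Q(√298, √71) : Q] = 4

[Q(√298):Q] = 2 (min poly x^2 - 298, irreducible since 298 is squarefree > 1). For the top step, suppose √71 ∈ Q(√298), say √71 = c + d√298 with c, d ∈ Q. Squaring: 71 = c^2 + 298d^2 + 2cd√298. Since √298 ∉ Q this forces 2cd = 0. If d = 0 then √71 = c ∈ Q, contradicting 71 squarefree > 1. If c = 0 then 71 = 298d^2, so 298·71 = (298d)^2 is a perfect square in Q — but 298·71 = 21158 is not a perfect square (since 298 and 71 are distinct squarefree integers). Contradiction. Hence √71 ∉ Q(√298), so x^2 - 71 stays irreducible over Q(√298) and [Q(√298, √71) : Q(√298)] = 2. By the tower law, [Q(√298, √71) : Q] = 2 · 2 = 4.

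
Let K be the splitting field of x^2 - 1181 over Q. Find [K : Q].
[K : Q] = 2

f(x) = x^2 - 1181 factors as (x - √1181)(x + √1181). The splitting field is K = Q(√1181). Since 1181 is squarefree and > 1, it is not a perfect square, so x^2 - 1181 is irreducible over Q and [Q(√1181) : Q] = 2. Hence [K : Q] = 2.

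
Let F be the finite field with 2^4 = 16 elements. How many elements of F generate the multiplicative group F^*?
There are φ(15) = 8 primitive elements

F_q^* is cyclic of order q - 1 = 15. A cyclic group of order m has exactly φ(m) generators. Here m = 15 = 3 · 5, so the number of primitive elements is φ(15) = 8.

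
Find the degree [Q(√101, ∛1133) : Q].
[Q(√101, ∛1133) : Q] = 6

Let L = Q(√101, ∛1133). Since Q(√101) ⊂ L and [Q(√101):Q] = 2, the tower law gives 2 | [L:Q]. Likewise Q(∛1133) ⊂ L with [Q(∛1133):Q] = 3 (because 1133 is not a perfect cube), so 3 | [L:Q]. As gcd(2,3) = 1, [L:Q] is divisible by 6. Conversely L is generated over Q by √101 and ∛1133, so [L:Q] ≤ 2·3 = 6. Therefore [Q(√101, ∛1133) : Q] = 6.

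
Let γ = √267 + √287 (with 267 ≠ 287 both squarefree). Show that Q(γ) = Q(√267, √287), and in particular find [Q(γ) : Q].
[Q(γ) : Q] = 4 (equivalently, Q(γ) = Q(√267, √287))

Obviously Q(γ) ⊆ Q(√267, √287), and [Q(√267, √287):Q] = 4 (since 267, 287 are distinct squarefree integers > 1 with 76629 not a perfect square). To show equality we compute the minimal polynomial of γ. From γ = √267 + √287: γ^2 = 267 + 2√(76629) + 287 = 554 + 2√(76629), so γ^2 - 554 = 2√(76629); squaring, (γ^2 - 554)^2 = 4·76629, i.e. γ^4 - 1108γ^2 + 306916 - 306516 = 0, i.e. γ^4 - 1108γ^2 + 400 = 0. So γ is a root of x^4 - 1108x^2 + 400. This polynomial is irreducible over Q: it has no rational root (each ±√267 ± √287 is irrational), and any factorization into two quadratics over Q would force √(76629) ∈ Q (pairing opposite roots) or √267, √287 ∈ Q (other pairings), all impossible. Hence [Q(γ):Q] = 4 = [Q(√267, √287):Q], so Q(γ) = Q(√267, √287).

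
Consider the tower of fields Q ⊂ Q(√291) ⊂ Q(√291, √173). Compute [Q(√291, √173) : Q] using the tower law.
[Q(√291, √173) : Q] = 4

[Q(√291):Q] = 2 (min poly x^2 - 291, irreducible since 291 is squarefree > 1). For the top step, suppose √173 ∈ Q(√291), say √173 = c + d√291 with c, d ∈ Q. Squaring: 173 = c^2 + 291d^2 + 2cd√291. Since √291 ∉ Q this forces 2cd = 0. If d = 0 then √173 = c ∈ Q, contradicting 173 squarefree > 1. If c = 0 then 173 = 291d^2, so 291·173 = (291d)^2 is a perfect square in Q — but 291·173 = 50343 is not a perfect square (since 291 and 173 are distinct squarefree integers). Contradiction. Hence √173 ∉ Q(√291), so x^2 - 173 stays irreducible over Q(√291) and [Q(√291, √173) : Q(√291)] = 2. By the tower law, [Q(√291, √173) : Q] = 2 · 2 = 4.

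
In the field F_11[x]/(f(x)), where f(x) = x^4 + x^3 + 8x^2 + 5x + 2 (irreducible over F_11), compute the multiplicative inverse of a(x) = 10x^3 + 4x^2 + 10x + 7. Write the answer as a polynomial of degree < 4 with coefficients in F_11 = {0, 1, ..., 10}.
a(x)^(-1) ≡ 4x^3 + 3x^2 + 5x + 10 (mod f(x))

Since f is irreducible over F_11, F_11[x]/(f) is a field and a(x) ≠ 0 has an inverse. Apply the extended Euclidean algorithm to f(x) and a(x) in F_11[x]: f(x) = (10x + 6)·a(x) + (5x^2 + 7x + 4);  a(x) = (2x + 9)·(5x^2 + 7x + 4) + (5x + 4);  (5x^2 + 7x + 4) = (x + 5)·(5x + 4) + (6). The last nonzero remainder is the constant 6 = gcd(f, a) in F_11. Back-substituting through the division chain expresses 6 = s(x)·a(x) + t(x)·f(x) with s(x) ≡ 2x^3 + 7x^2 + 8x + 5 (mod f), so (2x^3 + 7x^2 + 8x + 5)·a(x) ≡ 6 (mod f). Multiplying by 6^(-1) ≡ 2 in F_11 gives a(x)^(-1) ≡ 2·(2x^3 + 7x^2 + 8x + 5) ≡ 4x^3 + 3x^2 + 5x + 10 (mod f). Check: (10x^3 + 4x^2 + 10x + 7)·(4x^3 + 3x^2 + 5x + 10) = 7x^6 + 2x^5 + 3x^4 + 2x^3 + x^2 + 3x + 4 ≡ 1 (mod x^4 + x^3 + 8x^2 + 5x + 2).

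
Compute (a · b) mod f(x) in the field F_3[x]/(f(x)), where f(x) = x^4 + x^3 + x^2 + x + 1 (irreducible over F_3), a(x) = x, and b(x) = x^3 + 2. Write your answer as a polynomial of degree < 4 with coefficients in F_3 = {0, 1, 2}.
a · b ≡ 2x^3 + 2x^2 + x + 2 (mod f(x))

Multiply in F_3[x]: a(x)·b(x) = (x)·(x^3 + 2) = x^4 + 2x. This has degree ≥ 4, so divide by f(x) over F_3: x^4 + 2x = (1)·(x^4 + x^3 + x^2 + x + 1) + (2x^3 + 2x^2 + x + 2). Hence a·b ≡ 2x^3 + 2x^2 + x + 2 (mod f). (F_3[x]/(f) is a field with 3^4 = 81 elements since f is irreducible of degree 4.)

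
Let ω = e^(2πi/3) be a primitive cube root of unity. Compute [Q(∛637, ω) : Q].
[Q(∛637, ω) : Q] = 6

[Q(∛637):Q] = 3 (min poly x^3 - 637, irreducible since 637 is not a perfect cube). [Q(ω):Q] = 2 (min poly x^2 + x + 1). Since Q(∛637) ⊂ R and ω ∉ R, we have ω ∉ Q(∛637), so x^2 + x + 1 remains irreducible over Q(∛637) and [Q(∛637, ω) : Q(∛637)] = 2. By the tower law, [Q(∛637, ω) : Q] = 3 · 2 = 6. (In fact Q(∛637, ω) is the splitting field of x^3 - 637 over Q.)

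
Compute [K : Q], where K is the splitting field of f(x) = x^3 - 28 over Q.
[K : Q] = 6

The roots of x^3 - 28 are ∛28, ω∛28, ω^2∛28 where ω = e^(2πi/3) is a primitive cube root of unity, so K = Q(∛28, ω). Now [Q(∛28):Q] = 3 (since 28 is not a perfect cube, x^3 - 28 is irreducible) and [Q(ω):Q] = 2. Both 2 and 3 divide [K:Q], and [K:Q] ≤ 3·2 = 6, so [K:Q] = 6. (Equivalently: Q(∛28) ⊂ R but ω ∉ R, so [K : Q(∛28)] = 2.)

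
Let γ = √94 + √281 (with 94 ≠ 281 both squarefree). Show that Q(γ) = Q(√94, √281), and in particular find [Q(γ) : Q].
[Q(γ) : Q] = 4 (equivalently, Q(γ) = Q(√94, √281))

Obviously Q(γ) ⊆ Q(√94, √281), and [Q(√94, √281):Q] = 4 (since 94, 281 are distinct squarefree integers > 1 with 26414 not a perfect square). To show equality we compute the minimal polynomial of γ. From γ = √94 + √281: γ^2 = 94 + 2√(26414) + 281 = 375 + 2√(26414), so γ^2 - 375 = 2√(26414); squaring, (γ^2 - 375)^2 = 4·26414, i.e. γ^4 - 750γ^2 + 140625 - 105656 = 0, i.e. γ^4 - 750γ^2 + 34969 = 0. So γ is a root of x^4 - 750x^2 + 34969. This polynomial is irreducible over Q: it has no rational root (each ±√94 ± √281 is irrational), and any factorization into two quadratics over Q would force √(26414) ∈ Q (pairing opposite roots) or √94, √281 ∈ Q (other pairings), all impossible. Hence [Q(γ):Q] = 4 = [Q(√94, √281):Q], so Q(γ) = Q(√94, √281).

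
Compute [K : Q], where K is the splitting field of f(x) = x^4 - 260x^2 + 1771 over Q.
[K : Q] = 4

Solving the quadratic in x^2: x^2 = (260 ± √(260^2 - 4·1771))/2 = (260 ± √60516)/2 = (260 ± 246)/2, giving x^2 = 253 or x^2 = 7. So f(x) = (x^2 - 253)(x^2 - 7) and the roots of f are ±√253, ±√7. Hence the splitting field is K = Q(√253, √7). Since 253 and 7 are distinct squarefree integers > 1, their product 1771 is not a perfect square, so √7 ∉ Q(√253). By the tower law [K:Q] = [Q(√253,√7):Q(√253)] · [Q(√253):Q] = 2 · 2 = 4.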